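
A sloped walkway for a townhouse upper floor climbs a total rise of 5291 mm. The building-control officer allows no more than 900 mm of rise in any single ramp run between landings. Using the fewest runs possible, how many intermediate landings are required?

5 intermediate landings

⌈5291/900⌉ = 6 ramp runs.
6 runs are separated by 5 intermediate landings.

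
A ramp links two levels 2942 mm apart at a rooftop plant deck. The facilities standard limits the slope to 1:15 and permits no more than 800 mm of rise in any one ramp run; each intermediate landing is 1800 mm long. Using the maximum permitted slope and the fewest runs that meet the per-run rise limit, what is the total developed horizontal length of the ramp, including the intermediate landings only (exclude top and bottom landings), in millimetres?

2942 / 800 = 3.68, so 4 ramp runs are needed. That means 3 intermediate landings.
Horizontal run for 2942 mm of rise at 1:15 is 2942 × 15 = 44130 mm.
3 intermediate landings contribute 3 × 1800 = 5400 mm.
Developed length = 44130 + 5400 = 49530 mm.

49530 mm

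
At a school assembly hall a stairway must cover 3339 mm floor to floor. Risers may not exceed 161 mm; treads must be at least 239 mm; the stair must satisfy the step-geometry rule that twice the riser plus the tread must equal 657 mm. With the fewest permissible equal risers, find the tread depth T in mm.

339 mm

3339 / 161 = 20.739 → round up to 21 risers.
R = 3339 ÷ 21 = 159 mm.
From 2R + T = 657: T = 657 − 318 = 339 mm.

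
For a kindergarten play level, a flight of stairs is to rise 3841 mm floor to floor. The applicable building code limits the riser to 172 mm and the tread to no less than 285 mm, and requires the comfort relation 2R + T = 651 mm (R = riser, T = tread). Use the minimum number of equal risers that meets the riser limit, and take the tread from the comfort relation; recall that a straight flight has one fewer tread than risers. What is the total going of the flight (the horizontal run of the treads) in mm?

At most 172 each: 3841/172 = 22.33, giving 23 risers.
Riser R = 3841 / 23 = 167 mm, within the 172 mm limit.
Tread T = 651 − 2 × 167 = 317 mm (≥ 285 mm).
Treads = 23 − 1 = 22; going = 22 × 317 = 6974 mm.

6974 mm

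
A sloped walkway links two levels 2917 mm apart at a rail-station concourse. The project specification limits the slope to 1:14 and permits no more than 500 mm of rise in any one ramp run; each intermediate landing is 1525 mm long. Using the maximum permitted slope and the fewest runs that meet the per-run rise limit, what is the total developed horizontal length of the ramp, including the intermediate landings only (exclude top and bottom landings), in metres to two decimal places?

48.46 m

⌈2917/500⌉ = 6 ramp runs. That means 5 intermediate landings.
Horizontal run for 2917 mm of rise at 1:14 is 2917 × 14 = 40838 mm.
5 intermediate landings contribute 5 × 1525 = 7625 mm.
Developed length = 40838 + 7625 = 48463 mm.
= 48.46 m.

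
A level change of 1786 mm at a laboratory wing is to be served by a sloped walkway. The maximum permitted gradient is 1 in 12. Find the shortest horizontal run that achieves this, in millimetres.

21432 mm

At 1:12 the run is 12 × 1786 = 21432 mm.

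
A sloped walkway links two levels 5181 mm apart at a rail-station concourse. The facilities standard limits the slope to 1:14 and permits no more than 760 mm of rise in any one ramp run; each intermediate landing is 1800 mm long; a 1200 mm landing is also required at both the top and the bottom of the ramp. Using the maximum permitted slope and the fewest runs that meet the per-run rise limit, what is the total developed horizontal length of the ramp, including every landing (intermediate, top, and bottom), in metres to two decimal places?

5181 / 760 = 6.817 → round up to 7 ramp runs. That means 6 intermediate landings.
Horizontal run for 5181 mm of rise at 1:14 is 5181 × 14 = 72534 mm.
6 intermediate landings contribute 6 × 1800 = 10800 mm.
Top and bottom landings: 2 × 1200 = 2400 mm.
Total = 72534 + 10800 + 2400 = 85734 mm.
= 85.73 m.

85.73 m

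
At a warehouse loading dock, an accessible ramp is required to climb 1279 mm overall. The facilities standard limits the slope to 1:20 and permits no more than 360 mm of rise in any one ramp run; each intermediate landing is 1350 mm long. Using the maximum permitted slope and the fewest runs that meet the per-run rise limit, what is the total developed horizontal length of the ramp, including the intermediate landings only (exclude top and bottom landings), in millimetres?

29630 mm

At most 360 each: 1279/360 = 3.55, giving 4 ramp runs. That means 3 intermediate landings.
Ramp run (horizontal) at 1:20: 1279 × 20 = 25580 mm.
Intermediate landings: 3 × 1350 = 4050 mm.
Total developed length = 25580 + 4050 = 29630 mm.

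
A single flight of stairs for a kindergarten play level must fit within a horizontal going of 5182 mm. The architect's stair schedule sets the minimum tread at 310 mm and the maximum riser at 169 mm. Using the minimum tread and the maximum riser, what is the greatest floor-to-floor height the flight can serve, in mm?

2873 mm

Treads that fit: ⌊5182 / 310⌋ = 16.
Risers = treads + 1 = 17.
Maximum height = 17 × 169 = 2873 mm.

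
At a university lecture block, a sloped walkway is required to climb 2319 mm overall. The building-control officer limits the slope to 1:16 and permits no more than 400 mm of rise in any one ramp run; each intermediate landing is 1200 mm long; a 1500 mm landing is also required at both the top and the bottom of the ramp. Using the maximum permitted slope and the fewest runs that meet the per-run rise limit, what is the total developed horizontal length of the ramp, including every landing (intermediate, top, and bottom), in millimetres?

46104 mm

At most 400 each: 2319/400 = 5.80, giving 6 ramp runs. That means 5 intermediate landings.
Horizontal run for 2319 mm of rise at 1:16 is 2319 × 16 = 37104 mm.
Intermediate landings: 5 × 1200 = 6000 mm.
Top and bottom landings: 2 × 1500 = 3000 mm.
Total = 37104 + 6000 + 3000 = 46104 mm.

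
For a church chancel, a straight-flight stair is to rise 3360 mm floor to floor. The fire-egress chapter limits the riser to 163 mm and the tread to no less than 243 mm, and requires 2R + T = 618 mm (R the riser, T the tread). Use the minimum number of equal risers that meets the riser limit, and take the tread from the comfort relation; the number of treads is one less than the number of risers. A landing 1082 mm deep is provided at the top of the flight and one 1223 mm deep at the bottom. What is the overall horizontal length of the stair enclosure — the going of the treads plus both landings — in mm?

8265 mm

3360 / 163 = 20.613 → round up to 21 risers.
Each riser is 3360/21 = 160 mm (≤ 163 mm).
T = 618 − 2·160 = 298 mm, which satisfies the 243 mm minimum.
Treads = 21 − 1 = 20; going = 20 × 298 = 5960 mm.
Add landings: 5960 + 1082 + 1223 = 8265 mm.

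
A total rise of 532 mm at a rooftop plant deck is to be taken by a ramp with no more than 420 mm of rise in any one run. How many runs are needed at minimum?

2 runs

At most 420 each: 532/420 = 1.27, giving 2 ramp runs.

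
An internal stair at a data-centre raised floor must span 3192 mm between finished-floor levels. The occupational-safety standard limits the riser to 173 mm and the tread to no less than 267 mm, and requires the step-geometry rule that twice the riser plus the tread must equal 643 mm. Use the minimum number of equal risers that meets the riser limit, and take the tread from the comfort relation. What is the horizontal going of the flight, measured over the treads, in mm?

5526 mm

At most 173 each: 3192/173 = 18.45, giving 19 risers.
R = 3192 ÷ 19 = 168 mm.
T = 643 − 2·168 = 307 mm, which satisfies the 267 mm minimum.
19 risers give 18 treads; going = 18 × 307 = 5526 mm.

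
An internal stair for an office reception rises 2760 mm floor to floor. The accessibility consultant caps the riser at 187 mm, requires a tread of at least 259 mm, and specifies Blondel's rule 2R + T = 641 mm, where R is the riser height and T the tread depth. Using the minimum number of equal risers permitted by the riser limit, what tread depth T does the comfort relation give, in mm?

273 mm

2760 / 187 = 14.76, so 15 risers are needed.
R = 2760 ÷ 15 = 184 mm.
From 2R + T = 641: T = 641 − 368 = 273 mm.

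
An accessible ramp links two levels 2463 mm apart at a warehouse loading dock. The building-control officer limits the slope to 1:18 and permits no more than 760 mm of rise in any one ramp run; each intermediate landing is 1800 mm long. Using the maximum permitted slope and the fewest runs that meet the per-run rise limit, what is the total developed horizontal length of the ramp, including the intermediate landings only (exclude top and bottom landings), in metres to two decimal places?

2463 / 760 = 3.241 → round up to 4 ramp runs. That means 3 intermediate landings.
Ramp run (horizontal) at 1:18: 2463 × 18 = 44334 mm.
3 intermediate landings contribute 3 × 1800 = 5400 mm.
Developed length = 44334 + 5400 = 49734 mm.
= 49.73 m.

49.73 m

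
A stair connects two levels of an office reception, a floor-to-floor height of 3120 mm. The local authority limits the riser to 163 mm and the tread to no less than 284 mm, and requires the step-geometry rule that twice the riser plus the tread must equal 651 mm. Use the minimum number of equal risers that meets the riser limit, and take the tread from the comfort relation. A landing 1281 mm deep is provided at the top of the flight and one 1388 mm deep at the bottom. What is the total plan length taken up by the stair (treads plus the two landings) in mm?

9110 mm

3120 / 163 = 19.14, so 20 risers are needed.
Each riser is 3120/20 = 156 mm (≤ 163 mm).
From 2R + T = 651: T = 651 − 312 = 339 mm.
Treads = 20 − 1 = 19; going = 19 × 339 = 6441 mm.
Add landings: 6441 + 1281 + 1388 = 9110 mm.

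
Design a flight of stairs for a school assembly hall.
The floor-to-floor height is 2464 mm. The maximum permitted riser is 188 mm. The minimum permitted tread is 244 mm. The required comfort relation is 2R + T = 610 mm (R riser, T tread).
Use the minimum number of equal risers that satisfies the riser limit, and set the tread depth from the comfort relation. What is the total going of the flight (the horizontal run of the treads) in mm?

2464 / 188 = 13.11, so 14 risers are needed.
Each riser is 2464/14 = 176 mm (≤ 188 mm).
From 2R + T = 610: T = 610 − 352 = 258 mm.
Going = (14 − 1) × 258 = 3354 mm.

3354 mm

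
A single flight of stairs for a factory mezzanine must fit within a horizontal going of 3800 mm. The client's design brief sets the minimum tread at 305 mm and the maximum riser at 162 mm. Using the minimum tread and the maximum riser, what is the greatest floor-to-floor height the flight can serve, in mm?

2106 mm

3800 / 305 = 12.46, so 12 treads fit.
Risers = treads + 1 = 13.
Maximum height = 13 × 162 = 2106 mm.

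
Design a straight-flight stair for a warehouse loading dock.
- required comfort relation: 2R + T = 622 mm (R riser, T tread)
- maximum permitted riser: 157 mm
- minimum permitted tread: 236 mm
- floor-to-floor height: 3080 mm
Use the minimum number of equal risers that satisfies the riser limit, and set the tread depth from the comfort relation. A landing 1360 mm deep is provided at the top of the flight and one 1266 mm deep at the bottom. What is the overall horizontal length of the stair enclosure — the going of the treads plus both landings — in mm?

At most 157 each: 3080/157 = 19.62, giving 20 risers.
Each riser is 3080/20 = 154 mm (≤ 157 mm).
From 2R + T = 622: T = 622 − 308 = 314 mm.
Going = (20 − 1) × 314 = 5966 mm.
Add landings: 5966 + 1360 + 1266 = 8592 mm.

8592 mm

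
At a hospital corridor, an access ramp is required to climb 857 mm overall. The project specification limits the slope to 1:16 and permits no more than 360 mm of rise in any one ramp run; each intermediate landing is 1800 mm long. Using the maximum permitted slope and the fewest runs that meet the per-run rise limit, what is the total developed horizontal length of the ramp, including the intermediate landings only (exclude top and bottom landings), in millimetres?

17312 mm

857 / 360 = 2.381 → round up to 3 ramp runs. That means 2 intermediate landings.
Horizontal run for 857 mm of rise at 1:16 is 857 × 16 = 13712 mm.
Intermediate landings: 2 × 1800 = 3600 mm.
Developed length = 13712 + 3600 = 17312 mm.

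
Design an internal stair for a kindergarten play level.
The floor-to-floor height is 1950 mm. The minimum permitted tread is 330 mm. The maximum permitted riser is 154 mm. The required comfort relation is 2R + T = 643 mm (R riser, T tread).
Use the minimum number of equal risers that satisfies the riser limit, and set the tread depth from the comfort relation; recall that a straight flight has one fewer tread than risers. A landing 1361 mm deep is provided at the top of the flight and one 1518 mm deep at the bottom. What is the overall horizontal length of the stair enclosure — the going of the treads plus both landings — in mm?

6995 mm

⌈1950/154⌉ = 13 risers.
Each riser is 1950/13 = 150 mm (≤ 154 mm).
From 2R + T = 643: T = 643 − 300 = 343 mm.
13 risers give 12 treads; going = 12 × 343 = 4116 mm.
Enclosure = 4116 + 1361 + 1518 = 6995 mm.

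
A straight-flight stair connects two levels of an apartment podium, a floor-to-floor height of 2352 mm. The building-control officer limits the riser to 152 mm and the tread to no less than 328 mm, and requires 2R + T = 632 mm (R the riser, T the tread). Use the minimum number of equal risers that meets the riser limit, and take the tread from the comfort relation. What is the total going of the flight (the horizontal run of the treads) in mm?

5070 mm

At most 152 each: 2352/152 = 15.47, giving 16 risers.
R = 2352 ÷ 16 = 147 mm.
From 2R + T = 632: T = 632 − 294 = 338 mm.
16 risers give 15 treads; going = 15 × 338 = 5070 mm.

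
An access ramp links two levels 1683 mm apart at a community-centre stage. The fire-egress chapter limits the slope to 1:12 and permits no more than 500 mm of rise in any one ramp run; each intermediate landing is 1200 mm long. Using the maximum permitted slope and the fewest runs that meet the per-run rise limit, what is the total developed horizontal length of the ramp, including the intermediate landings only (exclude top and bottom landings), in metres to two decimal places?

23.80 m

1683 / 500 = 3.366 → round up to 4 ramp runs. That means 3 intermediate landings.
Ramp run (horizontal) at 1:12: 1683 × 12 = 20196 mm.
Intermediate landings: 3 × 1200 = 3600 mm.
Developed length = 20196 + 3600 = 23796 mm.
= 23.80 m.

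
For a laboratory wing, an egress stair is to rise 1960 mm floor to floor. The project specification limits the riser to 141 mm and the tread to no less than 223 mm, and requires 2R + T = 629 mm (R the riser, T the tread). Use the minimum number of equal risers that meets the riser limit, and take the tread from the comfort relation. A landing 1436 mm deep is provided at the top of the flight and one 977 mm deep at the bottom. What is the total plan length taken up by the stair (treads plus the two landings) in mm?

⌈1960/141⌉ = 14 risers.
Riser R = 1960 / 14 = 140 mm, within the 141 mm limit.
T = 629 − 2·140 = 349 mm, which satisfies the 223 mm minimum.
14 risers give 13 treads; going = 13 × 349 = 4537 mm.
Enclosure = 4537 + 1436 + 977 = 6950 mm.

6950 mm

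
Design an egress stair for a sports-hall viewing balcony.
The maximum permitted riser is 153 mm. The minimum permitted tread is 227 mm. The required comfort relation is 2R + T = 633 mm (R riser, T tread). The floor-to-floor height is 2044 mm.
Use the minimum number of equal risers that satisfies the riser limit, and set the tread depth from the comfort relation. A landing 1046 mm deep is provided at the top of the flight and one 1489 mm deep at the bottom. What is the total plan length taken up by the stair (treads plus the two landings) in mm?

2044 / 153 = 13.36, so 14 risers are needed.
Each riser is 2044/14 = 146 mm (≤ 153 mm).
Tread T = 633 − 2 × 146 = 341 mm (≥ 227 mm).
Treads = 14 − 1 = 13; going = 13 × 341 = 4433 mm.
Enclosure = 4433 + 1046 + 1489 = 6968 mm.

6968 mm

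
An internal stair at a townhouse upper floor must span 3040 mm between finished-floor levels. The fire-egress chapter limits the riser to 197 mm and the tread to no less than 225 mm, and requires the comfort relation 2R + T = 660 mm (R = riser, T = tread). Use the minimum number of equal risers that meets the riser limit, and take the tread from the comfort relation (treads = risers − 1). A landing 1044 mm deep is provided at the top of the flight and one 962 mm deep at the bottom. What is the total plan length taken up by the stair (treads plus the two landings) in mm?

At most 197 each: 3040/197 = 15.43, giving 16 risers.
Each riser is 3040/16 = 190 mm (≤ 197 mm).
Tread T = 660 − 2 × 190 = 280 mm (≥ 225 mm).
16 risers give 15 treads; going = 15 × 280 = 4200 mm.
Enclosure = 4200 + 1044 + 962 = 6206 mm.

6206 mm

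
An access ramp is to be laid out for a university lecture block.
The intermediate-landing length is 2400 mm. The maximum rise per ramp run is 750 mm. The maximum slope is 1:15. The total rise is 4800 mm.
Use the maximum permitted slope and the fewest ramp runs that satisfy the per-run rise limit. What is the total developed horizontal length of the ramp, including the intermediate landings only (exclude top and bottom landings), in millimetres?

At most 750 each: 4800/750 = 6.40, giving 7 ramp runs. That means 6 intermediate landings.
Ramp run (horizontal) at 1:15: 4800 × 15 = 72000 mm.
6 intermediate landings contribute 6 × 2400 = 14400 mm.
Developed length = 72000 + 14400 = 86400 mm.

86400 mm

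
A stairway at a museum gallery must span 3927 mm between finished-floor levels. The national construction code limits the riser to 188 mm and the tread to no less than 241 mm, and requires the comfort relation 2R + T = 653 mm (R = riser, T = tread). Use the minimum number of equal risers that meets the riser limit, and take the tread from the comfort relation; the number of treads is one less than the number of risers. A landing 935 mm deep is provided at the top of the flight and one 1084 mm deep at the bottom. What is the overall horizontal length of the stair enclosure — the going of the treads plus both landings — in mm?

7599 mm

3927 / 188 = 20.89, so 21 risers are needed.
Each riser is 3927/21 = 187 mm (≤ 188 mm).
T = 653 − 2·187 = 279 mm, which satisfies the 241 mm minimum.
Treads = 21 − 1 = 20; going = 20 × 279 = 5580 mm.
Add landings: 5580 + 935 + 1084 = 7599 mm.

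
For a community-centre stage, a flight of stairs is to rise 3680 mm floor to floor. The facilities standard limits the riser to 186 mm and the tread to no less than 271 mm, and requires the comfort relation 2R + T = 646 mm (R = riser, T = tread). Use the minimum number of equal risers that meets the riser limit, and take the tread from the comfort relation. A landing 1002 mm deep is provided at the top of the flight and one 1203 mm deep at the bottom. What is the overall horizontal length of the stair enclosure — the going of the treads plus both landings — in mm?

⌈3680/186⌉ = 20 risers.
Each riser is 3680/20 = 184 mm (≤ 186 mm).
From 2R + T = 646: T = 646 − 368 = 278 mm.
20 risers give 19 treads; going = 19 × 278 = 5282 mm.
Enclosure = 5282 + 1002 + 1203 = 7487 mm.

7487 mm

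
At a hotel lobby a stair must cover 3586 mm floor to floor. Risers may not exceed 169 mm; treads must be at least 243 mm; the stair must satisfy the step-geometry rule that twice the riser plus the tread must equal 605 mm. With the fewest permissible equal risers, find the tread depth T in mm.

279 mm

At most 169 each: 3586/169 = 21.22, giving 22 risers.
Riser R = 3586 / 22 = 163 mm, within the 169 mm limit.
From 2R + T = 605: T = 605 − 326 = 279 mm.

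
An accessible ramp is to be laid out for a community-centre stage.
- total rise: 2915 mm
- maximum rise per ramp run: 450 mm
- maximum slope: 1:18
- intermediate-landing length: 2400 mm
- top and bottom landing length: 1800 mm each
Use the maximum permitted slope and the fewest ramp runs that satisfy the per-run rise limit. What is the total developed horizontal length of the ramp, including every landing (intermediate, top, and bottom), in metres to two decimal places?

70.47 m

At most 450 each: 2915/450 = 6.48, giving 7 ramp runs. That means 6 intermediate landings.
Ramp run (horizontal) at 1:18: 2915 × 18 = 52470 mm.
Intermediate landings: 6 × 2400 = 14400 mm.
Top and bottom landings: 2 × 1800 = 3600 mm.
Total = 52470 + 14400 + 3600 = 70470 mm.
= 70.47 m.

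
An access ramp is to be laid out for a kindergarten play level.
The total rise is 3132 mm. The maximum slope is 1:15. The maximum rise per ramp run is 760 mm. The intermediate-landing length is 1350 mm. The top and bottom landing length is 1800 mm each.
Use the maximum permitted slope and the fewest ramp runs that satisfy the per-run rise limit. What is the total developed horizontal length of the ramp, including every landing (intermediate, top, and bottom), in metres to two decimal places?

55.98 m

At most 760 each: 3132/760 = 4.12, giving 5 ramp runs. That means 4 intermediate landings.
Ramp run (horizontal) at 1:15: 3132 × 15 = 46980 mm.
Intermediate landings: 4 × 1350 = 5400 mm.
Top and bottom landings: 2 × 1800 = 3600 mm.
Total = 46980 + 5400 + 3600 = 55980 mm.
= 55.98 m.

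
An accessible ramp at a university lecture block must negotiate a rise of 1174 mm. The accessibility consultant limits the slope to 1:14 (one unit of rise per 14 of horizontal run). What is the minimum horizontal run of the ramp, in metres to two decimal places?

Run = rise × 14 = 1174 × 14 = 16436 mm.
16436 mm = 16.44 m.

16.44 m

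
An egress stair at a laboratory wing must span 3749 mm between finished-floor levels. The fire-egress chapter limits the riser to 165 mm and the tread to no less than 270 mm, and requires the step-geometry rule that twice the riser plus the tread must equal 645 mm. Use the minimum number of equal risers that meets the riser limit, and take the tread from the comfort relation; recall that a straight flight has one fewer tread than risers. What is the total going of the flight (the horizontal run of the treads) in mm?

7018 mm

3749 / 165 = 22.72, so 23 risers are needed.
Riser R = 3749 / 23 = 163 mm, within the 165 mm limit.
T = 645 − 2·163 = 319 mm, which satisfies the 270 mm minimum.
23 risers give 22 treads; going = 22 × 319 = 7018 mm.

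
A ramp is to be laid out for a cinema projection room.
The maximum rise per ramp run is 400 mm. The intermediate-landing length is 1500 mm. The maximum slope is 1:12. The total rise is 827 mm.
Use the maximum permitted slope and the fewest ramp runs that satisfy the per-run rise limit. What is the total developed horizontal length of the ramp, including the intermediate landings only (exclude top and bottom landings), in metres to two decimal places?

⌈827/400⌉ = 3 ramp runs. That means 2 intermediate landings.
Ramp run (horizontal) at 1:12: 827 × 12 = 9924 mm.
Intermediate landings: 2 × 1500 = 3000 mm.
Developed length = 9924 + 3000 = 12924 mm.
= 12.92 m.

12.92 m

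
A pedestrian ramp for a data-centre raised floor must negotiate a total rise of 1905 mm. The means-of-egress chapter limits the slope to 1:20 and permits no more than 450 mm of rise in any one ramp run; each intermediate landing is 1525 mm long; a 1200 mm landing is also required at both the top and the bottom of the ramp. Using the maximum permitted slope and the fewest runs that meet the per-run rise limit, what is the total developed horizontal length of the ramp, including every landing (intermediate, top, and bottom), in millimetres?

46600 mm

1905 / 450 = 4.233 → round up to 5 ramp runs. That means 4 intermediate landings.
Ramp run (horizontal) at 1:20: 1905 × 20 = 38100 mm.
Intermediate landings: 4 × 1525 = 6100 mm.
Top and bottom landings: 2 × 1200 = 2400 mm.
Total = 38100 + 6100 + 2400 = 46600 mm.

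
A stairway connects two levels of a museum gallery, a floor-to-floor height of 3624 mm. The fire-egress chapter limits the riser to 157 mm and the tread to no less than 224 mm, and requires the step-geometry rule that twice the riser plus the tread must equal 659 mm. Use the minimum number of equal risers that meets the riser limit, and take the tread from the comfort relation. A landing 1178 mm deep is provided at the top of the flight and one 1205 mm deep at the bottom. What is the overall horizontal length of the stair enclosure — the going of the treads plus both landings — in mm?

3624 / 157 = 23.083 → round up to 24 risers.
R = 3624 ÷ 24 = 151 mm.
Tread T = 659 − 2 × 151 = 357 mm (≥ 224 mm).
24 risers give 23 treads; going = 23 × 357 = 8211 mm.
Add landings: 8211 + 1178 + 1205 = 10594 mm.

10594 mm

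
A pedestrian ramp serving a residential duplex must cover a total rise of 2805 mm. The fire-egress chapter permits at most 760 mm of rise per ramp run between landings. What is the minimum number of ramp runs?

4 runs

⌈2805/760⌉ = 4 ramp runs.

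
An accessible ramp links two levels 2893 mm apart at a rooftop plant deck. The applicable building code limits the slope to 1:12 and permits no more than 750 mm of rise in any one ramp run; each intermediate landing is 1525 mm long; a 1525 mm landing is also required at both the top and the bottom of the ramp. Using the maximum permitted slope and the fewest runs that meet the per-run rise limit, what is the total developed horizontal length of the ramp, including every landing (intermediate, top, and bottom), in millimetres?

At most 750 each: 2893/750 = 3.86, giving 4 ramp runs. That means 3 intermediate landings.
Horizontal run for 2893 mm of rise at 1:12 is 2893 × 12 = 34716 mm.
Intermediate landings: 3 × 1525 = 4575 mm.
Top and bottom landings: 2 × 1525 = 3050 mm.
Total = 34716 + 4575 + 3050 = 42341 mm.

42341 mm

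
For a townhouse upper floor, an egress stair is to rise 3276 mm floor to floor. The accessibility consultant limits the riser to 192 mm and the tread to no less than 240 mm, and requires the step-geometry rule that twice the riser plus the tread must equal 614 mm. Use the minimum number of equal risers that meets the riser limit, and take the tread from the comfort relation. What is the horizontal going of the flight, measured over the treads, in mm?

At most 192 each: 3276/192 = 17.06, giving 18 risers.
R = 3276 ÷ 18 = 182 mm.
T = 614 − 2·182 = 250 mm, which satisfies the 240 mm minimum.
Going = (18 − 1) × 250 = 4250 mm.

4250 mm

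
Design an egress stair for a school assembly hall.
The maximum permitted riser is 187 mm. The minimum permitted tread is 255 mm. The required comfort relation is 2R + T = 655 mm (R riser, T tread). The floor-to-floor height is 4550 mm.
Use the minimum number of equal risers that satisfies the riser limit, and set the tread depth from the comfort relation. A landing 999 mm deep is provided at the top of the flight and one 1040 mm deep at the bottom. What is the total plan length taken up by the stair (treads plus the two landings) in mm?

⌈4550/187⌉ = 25 risers.
Each riser is 4550/25 = 182 mm (≤ 187 mm).
T = 655 − 2·182 = 291 mm, which satisfies the 255 mm minimum.
25 risers give 24 treads; going = 24 × 291 = 6984 mm.
Add landings: 6984 + 999 + 1040 = 9023 mm.

9023 mm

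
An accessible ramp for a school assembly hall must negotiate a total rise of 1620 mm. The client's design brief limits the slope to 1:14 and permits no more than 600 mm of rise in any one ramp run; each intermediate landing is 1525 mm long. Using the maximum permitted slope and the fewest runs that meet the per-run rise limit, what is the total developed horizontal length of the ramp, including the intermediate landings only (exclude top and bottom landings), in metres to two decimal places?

25.73 m

1620 / 600 = 2.70, so 3 ramp runs are needed. That means 2 intermediate landings.
Ramp run (horizontal) at 1:14: 1620 × 14 = 22680 mm.
2 intermediate landings contribute 2 × 1525 = 3050 mm.
Developed length = 22680 + 3050 = 25730 mm.
= 25.73 m.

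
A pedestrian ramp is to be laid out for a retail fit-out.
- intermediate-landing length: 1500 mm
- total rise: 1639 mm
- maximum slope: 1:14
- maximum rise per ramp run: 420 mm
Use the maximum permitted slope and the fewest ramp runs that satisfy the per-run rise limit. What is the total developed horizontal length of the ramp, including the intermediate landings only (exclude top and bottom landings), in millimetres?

27446 mm

⌈1639/420⌉ = 4 ramp runs. That means 3 intermediate landings.
Ramp run (horizontal) at 1:14: 1639 × 14 = 22946 mm.
Intermediate landings: 3 × 1500 = 4500 mm.
Total developed length = 22946 + 4500 = 27446 mm.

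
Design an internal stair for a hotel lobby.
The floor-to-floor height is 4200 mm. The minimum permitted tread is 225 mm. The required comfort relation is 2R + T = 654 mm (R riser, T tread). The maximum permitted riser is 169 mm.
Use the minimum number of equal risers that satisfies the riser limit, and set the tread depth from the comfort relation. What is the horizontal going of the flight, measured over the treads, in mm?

7632 mm

At most 169 each: 4200/169 = 24.85, giving 25 risers.
Each riser is 4200/25 = 168 mm (≤ 169 mm).
From 2R + T = 654: T = 654 − 336 = 318 mm.
25 risers give 24 treads; going = 24 × 318 = 7632 mm.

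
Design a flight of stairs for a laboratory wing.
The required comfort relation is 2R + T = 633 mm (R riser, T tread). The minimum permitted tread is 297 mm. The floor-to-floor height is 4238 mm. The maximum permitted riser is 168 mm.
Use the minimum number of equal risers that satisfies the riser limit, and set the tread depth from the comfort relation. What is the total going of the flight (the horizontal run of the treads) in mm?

7675 mm

4238 / 168 = 25.23, so 26 risers are needed.
R = 4238 ÷ 26 = 163 mm.
From 2R + T = 633: T = 633 − 326 = 307 mm.
Going = (26 − 1) × 307 = 7675 mm.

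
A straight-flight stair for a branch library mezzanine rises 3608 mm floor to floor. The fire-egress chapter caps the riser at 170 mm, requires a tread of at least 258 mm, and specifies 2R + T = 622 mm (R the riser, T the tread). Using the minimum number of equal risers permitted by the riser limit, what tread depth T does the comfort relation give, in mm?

294 mm

3608 / 170 = 21.224 → round up to 22 risers.
Riser R = 3608 / 22 = 164 mm, within the 170 mm limit.
T = 622 − 2·164 = 294 mm, which satisfies the 258 mm minimum.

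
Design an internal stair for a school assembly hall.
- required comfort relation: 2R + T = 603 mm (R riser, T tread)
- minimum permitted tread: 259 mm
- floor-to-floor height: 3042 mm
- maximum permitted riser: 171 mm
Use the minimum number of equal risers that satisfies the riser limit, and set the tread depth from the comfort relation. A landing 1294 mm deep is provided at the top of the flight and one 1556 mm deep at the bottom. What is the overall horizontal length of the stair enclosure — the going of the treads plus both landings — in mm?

⌈3042/171⌉ = 18 risers.
Riser R = 3042 / 18 = 169 mm, within the 171 mm limit.
T = 603 − 2·169 = 265 mm, which satisfies the 259 mm minimum.
18 risers give 17 treads; going = 17 × 265 = 4505 mm.
Add landings: 4505 + 1294 + 1556 = 7355 mm.

7355 mm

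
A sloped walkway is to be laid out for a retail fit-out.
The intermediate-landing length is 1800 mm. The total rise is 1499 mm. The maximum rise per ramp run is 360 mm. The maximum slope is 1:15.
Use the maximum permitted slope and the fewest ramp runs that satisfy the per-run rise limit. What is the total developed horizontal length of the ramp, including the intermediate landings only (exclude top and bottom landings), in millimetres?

29685 mm

1499 / 360 = 4.16, so 5 ramp runs are needed. That means 4 intermediate landings.
Horizontal run for 1499 mm of rise at 1:15 is 1499 × 15 = 22485 mm.
4 intermediate landings contribute 4 × 1800 = 7200 mm.
Developed length = 22485 + 7200 = 29685 mm.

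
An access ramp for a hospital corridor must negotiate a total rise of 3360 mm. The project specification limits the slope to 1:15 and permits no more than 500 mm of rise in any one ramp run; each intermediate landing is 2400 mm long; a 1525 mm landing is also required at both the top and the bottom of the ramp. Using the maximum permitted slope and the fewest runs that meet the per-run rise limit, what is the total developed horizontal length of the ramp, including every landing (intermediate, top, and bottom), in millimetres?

67850 mm

At most 500 each: 3360/500 = 6.72, giving 7 ramp runs. That means 6 intermediate landings.
Horizontal run for 3360 mm of rise at 1:15 is 3360 × 15 = 50400 mm.
6 intermediate landings contribute 6 × 2400 = 14400 mm.
Top and bottom landings: 2 × 1525 = 3050 mm.
Total = 50400 + 14400 + 3050 = 67850 mm.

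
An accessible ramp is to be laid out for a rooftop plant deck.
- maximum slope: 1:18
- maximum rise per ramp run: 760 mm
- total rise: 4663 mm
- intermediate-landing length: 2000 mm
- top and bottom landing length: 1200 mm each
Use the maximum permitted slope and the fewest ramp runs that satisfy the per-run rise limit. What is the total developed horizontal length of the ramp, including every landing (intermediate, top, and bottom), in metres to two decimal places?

At most 760 each: 4663/760 = 6.14, giving 7 ramp runs. That means 6 intermediate landings.
Horizontal run for 4663 mm of rise at 1:18 is 4663 × 18 = 83934 mm.
6 intermediate landings contribute 6 × 2000 = 12000 mm.
Top and bottom landings: 2 × 1200 = 2400 mm.
Total = 83934 + 12000 + 2400 = 98334 mm.
= 98.33 m.

98.33 m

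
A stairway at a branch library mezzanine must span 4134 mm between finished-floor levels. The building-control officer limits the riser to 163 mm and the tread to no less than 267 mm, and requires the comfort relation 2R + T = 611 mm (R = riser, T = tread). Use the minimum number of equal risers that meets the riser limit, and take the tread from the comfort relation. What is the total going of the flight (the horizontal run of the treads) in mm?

4134 / 163 = 25.362 → round up to 26 risers.
R = 4134 ÷ 26 = 159 mm.
Tread T = 611 − 2 × 159 = 293 mm (≥ 267 mm).
Going = (26 − 1) × 293 = 7325 mm.

7325 mm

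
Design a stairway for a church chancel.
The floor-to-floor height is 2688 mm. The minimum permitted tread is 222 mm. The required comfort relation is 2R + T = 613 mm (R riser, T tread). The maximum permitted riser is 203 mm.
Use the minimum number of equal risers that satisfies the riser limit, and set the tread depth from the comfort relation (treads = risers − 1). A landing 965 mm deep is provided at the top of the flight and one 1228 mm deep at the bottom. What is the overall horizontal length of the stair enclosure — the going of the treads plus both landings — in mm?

5170 mm

⌈2688/203⌉ = 14 risers.
Each riser is 2688/14 = 192 mm (≤ 203 mm).
T = 613 − 2·192 = 229 mm, which satisfies the 222 mm minimum.
Going = (14 − 1) × 229 = 2977 mm.
Add landings: 2977 + 965 + 1228 = 5170 mm.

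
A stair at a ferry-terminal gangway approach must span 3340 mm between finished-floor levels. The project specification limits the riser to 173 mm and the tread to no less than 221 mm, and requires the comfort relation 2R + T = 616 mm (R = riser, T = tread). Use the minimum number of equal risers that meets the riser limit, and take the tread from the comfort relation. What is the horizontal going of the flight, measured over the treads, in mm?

5358 mm

3340 / 173 = 19.31, so 20 risers are needed.
R = 3340 ÷ 20 = 167 mm.
T = 616 − 2·167 = 282 mm, which satisfies the 221 mm minimum.
Treads = 20 − 1 = 19; going = 19 × 282 = 5358 mm.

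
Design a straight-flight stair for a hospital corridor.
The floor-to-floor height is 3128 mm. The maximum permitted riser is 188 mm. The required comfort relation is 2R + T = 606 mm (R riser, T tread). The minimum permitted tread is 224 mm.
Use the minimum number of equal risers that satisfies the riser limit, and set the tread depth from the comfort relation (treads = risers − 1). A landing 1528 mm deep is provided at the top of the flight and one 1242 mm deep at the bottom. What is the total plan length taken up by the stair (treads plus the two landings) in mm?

⌈3128/188⌉ = 17 risers.
R = 3128 ÷ 17 = 184 mm.
Tread T = 606 − 2 × 184 = 238 mm (≥ 224 mm).
Going = (17 − 1) × 238 = 3808 mm.
Enclosure = 3808 + 1528 + 1242 = 6578 mm.

6578 mm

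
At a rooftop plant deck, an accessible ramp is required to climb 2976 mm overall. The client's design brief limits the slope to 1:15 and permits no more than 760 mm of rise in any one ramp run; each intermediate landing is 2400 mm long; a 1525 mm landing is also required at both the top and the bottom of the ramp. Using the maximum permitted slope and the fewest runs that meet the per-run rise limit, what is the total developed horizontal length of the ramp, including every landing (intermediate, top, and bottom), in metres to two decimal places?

54.89 m

2976 / 760 = 3.916 → round up to 4 ramp runs. That means 3 intermediate landings.
Ramp run (horizontal) at 1:15: 2976 × 15 = 44640 mm.
Intermediate landings: 3 × 2400 = 7200 mm.
Top and bottom landings: 2 × 1525 = 3050 mm.
Total = 44640 + 7200 + 3050 = 54890 mm.
= 54.89 m.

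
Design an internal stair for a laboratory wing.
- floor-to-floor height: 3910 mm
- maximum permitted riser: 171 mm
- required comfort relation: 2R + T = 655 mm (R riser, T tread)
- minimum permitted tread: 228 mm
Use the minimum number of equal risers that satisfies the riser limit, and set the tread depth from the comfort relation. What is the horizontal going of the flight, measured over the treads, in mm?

6930 mm

3910 / 171 = 22.865 → round up to 23 risers.
R = 3910 ÷ 23 = 170 mm.
From 2R + T = 655: T = 655 − 340 = 315 mm.
Treads = 23 − 1 = 22; going = 22 × 315 = 6930 mm.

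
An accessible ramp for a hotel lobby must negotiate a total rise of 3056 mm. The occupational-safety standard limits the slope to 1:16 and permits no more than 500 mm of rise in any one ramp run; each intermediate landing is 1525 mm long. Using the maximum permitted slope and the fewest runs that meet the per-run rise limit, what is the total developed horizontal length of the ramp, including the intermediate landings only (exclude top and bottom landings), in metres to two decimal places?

58.05 m

At most 500 each: 3056/500 = 6.11, giving 7 ramp runs. That means 6 intermediate landings.
Horizontal run for 3056 mm of rise at 1:16 is 3056 × 16 = 48896 mm.
6 intermediate landings contribute 6 × 1525 = 9150 mm.
Total developed length = 48896 + 9150 = 58046 mm.
= 58.05 m.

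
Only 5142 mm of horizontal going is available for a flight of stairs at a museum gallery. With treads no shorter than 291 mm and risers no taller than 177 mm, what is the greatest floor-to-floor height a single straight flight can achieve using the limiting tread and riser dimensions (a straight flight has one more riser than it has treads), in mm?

3186 mm

5142 / 291 = 17.67, so 17 treads fit.
Risers = treads + 1 = 18.
Maximum height = 18 × 177 = 3186 mm.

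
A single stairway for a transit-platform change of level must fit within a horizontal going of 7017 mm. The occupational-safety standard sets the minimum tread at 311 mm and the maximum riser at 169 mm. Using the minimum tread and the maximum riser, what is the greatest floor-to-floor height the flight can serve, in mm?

7017 / 311 = 22.56, so 22 treads fit.
Risers = treads + 1 = 23.
Maximum height = 23 × 169 = 3887 mm.

3887 mm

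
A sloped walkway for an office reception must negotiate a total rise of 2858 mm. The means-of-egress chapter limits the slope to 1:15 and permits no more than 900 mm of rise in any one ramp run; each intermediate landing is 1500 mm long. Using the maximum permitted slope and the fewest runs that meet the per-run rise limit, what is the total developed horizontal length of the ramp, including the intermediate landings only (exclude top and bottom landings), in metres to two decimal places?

2858 / 900 = 3.18, so 4 ramp runs are needed. That means 3 intermediate landings.
Horizontal run for 2858 mm of rise at 1:15 is 2858 × 15 = 42870 mm.
Intermediate landings: 3 × 1500 = 4500 mm.
Total developed length = 42870 + 4500 = 47370 mm.
= 47.37 m.

47.37 m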